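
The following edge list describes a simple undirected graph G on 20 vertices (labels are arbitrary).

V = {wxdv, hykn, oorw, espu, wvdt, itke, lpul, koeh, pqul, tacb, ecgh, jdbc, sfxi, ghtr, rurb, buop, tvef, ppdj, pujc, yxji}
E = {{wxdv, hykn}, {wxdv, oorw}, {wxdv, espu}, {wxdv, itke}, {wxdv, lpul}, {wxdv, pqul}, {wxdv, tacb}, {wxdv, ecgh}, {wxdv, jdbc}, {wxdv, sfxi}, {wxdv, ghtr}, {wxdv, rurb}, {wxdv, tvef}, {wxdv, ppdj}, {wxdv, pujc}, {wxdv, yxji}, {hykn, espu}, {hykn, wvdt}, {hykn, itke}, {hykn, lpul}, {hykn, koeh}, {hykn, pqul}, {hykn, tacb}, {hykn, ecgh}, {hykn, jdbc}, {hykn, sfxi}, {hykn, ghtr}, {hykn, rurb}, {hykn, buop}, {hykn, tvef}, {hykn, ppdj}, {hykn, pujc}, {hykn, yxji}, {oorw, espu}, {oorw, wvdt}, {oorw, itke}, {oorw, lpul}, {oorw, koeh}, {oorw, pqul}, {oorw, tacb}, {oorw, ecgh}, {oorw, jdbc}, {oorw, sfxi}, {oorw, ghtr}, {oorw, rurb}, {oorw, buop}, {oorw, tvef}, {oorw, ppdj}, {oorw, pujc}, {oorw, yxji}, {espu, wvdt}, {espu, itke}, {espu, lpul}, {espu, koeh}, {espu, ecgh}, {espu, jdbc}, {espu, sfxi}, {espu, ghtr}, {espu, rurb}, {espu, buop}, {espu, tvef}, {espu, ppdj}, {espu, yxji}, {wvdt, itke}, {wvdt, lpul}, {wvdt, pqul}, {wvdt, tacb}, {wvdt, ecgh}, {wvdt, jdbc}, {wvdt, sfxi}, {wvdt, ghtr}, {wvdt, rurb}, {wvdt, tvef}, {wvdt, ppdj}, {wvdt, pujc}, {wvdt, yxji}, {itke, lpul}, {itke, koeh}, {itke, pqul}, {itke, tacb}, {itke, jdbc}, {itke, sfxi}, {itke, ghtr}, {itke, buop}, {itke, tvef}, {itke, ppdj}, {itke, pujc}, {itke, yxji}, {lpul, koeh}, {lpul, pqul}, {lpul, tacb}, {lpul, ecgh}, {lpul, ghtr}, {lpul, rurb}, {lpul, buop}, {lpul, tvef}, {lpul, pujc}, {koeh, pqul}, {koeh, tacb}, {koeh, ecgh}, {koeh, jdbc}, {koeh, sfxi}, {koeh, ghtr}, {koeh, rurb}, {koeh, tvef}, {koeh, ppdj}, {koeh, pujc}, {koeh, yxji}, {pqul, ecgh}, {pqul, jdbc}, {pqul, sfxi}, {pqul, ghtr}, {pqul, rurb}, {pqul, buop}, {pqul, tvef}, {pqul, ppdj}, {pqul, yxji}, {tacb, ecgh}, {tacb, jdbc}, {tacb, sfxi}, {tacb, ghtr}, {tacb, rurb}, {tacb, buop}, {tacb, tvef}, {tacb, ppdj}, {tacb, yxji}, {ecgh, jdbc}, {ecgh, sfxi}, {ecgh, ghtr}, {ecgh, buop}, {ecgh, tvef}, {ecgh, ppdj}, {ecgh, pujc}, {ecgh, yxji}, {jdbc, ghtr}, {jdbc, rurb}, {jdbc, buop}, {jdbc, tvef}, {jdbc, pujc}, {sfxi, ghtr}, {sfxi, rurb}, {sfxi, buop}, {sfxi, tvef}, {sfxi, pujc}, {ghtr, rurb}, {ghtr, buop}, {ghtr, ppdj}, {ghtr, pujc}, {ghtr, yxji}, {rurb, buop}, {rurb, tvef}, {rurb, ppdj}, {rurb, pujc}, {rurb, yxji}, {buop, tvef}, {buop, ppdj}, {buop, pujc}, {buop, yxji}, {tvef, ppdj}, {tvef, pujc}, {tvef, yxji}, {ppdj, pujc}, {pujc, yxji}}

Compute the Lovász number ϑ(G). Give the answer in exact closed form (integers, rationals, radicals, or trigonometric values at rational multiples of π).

N(tvef) = {wxdv, hykn, oorw, espu, wvdt, itke, lpul, koeh, pqul, tacb, ecgh, jdbc, sfxi, rurb, buop, ppdj, pujc, yxji}, |N(tvef)| = 18.
N(oorw) = {wxdv, espu, wvdt, itke, lpul, koeh, pqul, tacb, ecgh, jdbc, sfxi, ghtr, rurb, buop, tvef, ppdj, pujc, yxji}, |N(oorw)| = 18.
deg(sfxi) = 15; N(sfxi) = {wxdv, hykn, oorw, espu, wvdt, itke, koeh, pqul, tacb, ecgh, ghtr, rurb, buop, tvef, pujc}.
N(koeh) = {hykn, oorw, espu, itke, lpul, pqul, tacb, ecgh, jdbc, sfxi, ghtr, rurb, tvef, ppdj, pujc, yxji}, |N(koeh)| = 16.
K_{5,4,4,3,2,2} (perfect); ϑ(G) = α(G) = max{5,4,4,3,2,2} = 5.
≈ 5.0000000 (to 7 d.p.).
α=5, χ(Ḡ)=5; ϑ=5 lies between (collapsed).

5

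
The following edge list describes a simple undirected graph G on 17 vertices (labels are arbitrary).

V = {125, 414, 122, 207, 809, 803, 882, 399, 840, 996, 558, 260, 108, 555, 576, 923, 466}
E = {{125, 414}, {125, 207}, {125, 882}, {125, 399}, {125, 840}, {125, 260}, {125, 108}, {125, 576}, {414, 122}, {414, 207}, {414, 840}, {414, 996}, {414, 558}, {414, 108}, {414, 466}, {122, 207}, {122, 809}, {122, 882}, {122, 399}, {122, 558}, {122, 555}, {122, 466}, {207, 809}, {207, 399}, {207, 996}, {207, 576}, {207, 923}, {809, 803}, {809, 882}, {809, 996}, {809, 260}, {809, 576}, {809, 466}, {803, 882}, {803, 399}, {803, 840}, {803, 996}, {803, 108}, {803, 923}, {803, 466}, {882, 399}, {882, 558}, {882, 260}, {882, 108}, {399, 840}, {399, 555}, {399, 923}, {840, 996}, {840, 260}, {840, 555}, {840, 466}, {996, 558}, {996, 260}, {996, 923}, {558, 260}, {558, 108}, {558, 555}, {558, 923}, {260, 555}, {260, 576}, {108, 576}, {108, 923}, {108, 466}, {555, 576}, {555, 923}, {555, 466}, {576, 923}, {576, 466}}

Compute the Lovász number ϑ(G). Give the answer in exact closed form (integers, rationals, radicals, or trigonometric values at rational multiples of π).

sqrt(17)

N(576) = {125, 207, 809, 260, 108, 555, 923, 466}, |N(576)| = 8.
deg(125) = 8; N(125) = {414, 207, 882, 399, 840, 260, 108, 576}.
Vertex 555 has 8 neighbors: 122, 399, 840, 558, 260, 576, 923, 466.
N(122) = {414, 207, 809, 882, 399, 558, 555, 466}, |N(122)| = 8.
deg(v) = 8 for all v (|V|=17); Paley(17): SR with (k,λ,μ)=(8,3,4).
The 3 distinct eigenvalues: [8.0, 1.5616, -2.5616].
Lovász (edge-transitive): ϑ = −17·(-sqrt(17)/2 - 1/2)/((8)−(-sqrt(17)/2 - 1/2)) = sqrt(17).
ϑ(G) ≈ 4.123105626.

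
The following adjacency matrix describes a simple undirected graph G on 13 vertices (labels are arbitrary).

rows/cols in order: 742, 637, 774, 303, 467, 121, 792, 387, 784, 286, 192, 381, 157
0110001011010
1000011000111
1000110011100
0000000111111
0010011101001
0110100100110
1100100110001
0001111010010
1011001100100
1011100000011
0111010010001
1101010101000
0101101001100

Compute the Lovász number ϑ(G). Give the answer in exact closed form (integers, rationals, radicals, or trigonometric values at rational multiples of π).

sqrt(13)

Vertex 192 has 6 neighbors: 637, 774, 303, 121, 784, 157.
N(286) = {742, 774, 303, 467, 381, 157}, |N(286)| = 6.
N(774) = {742, 467, 121, 784, 286, 192}, |N(774)| = 6.
Vertex 792 has 6 neighbors: 742, 637, 467, 387, 784, 157.
13-vertex 6-regular graph: Paley(13): SR with (k,λ,μ)=(6,2,3).
Distinct eigenvalues (to 5 d.p.): [6.0, 1.30278, -2.30278].
Lovász (edge-transitive): ϑ = −13·(-sqrt(13)/2 - 1/2)/((6)−(-sqrt(13)/2 - 1/2)) = sqrt(13).
Numerically 3.60555128.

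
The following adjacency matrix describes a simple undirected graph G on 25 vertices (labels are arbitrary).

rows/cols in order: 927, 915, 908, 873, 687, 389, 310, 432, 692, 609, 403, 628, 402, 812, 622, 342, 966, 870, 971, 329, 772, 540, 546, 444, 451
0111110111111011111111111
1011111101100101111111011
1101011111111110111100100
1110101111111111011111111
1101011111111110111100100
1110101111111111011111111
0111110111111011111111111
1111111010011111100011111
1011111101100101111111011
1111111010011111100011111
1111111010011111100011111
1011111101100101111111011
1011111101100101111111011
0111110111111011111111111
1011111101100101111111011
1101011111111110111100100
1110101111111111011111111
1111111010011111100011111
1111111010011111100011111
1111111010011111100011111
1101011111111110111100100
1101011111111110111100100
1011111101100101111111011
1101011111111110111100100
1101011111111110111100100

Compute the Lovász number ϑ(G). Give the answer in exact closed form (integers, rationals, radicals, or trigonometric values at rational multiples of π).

7

deg(402) = 19; N(402) = {927, 908, 873, 687, 389, 310, 432, 609, 403, 812, 342, 966, 870, 971, 329, 772, 540, 444, 451}.
Vertex 772 has 18 neighbors: 927, 915, 873, 389, 310, 432, 692, 609, 403, 628, 402, 812, 622, 966, 870, 971, 329, 546.
N(870) = {927, 915, 908, 873, 687, 389, 310, 692, 628, 402, 812, 622, 342, 966, 772, 540, 546, 444, 451}, |N(870)| = 19.
Vertex 609 has 19 neighbors: 927, 915, 908, 873, 687, 389, 310, 692, 628, 402, 812, 622, 342, 966, 772, 540, 546, 444, 451.
Complete multipartite on [7, 6, 6, 3, 3]: sandwich collapses at ϑ=7.
= 7.00000… (decimal).
α=7, χ(Ḡ)=7; ϑ=7 lies between (collapsed).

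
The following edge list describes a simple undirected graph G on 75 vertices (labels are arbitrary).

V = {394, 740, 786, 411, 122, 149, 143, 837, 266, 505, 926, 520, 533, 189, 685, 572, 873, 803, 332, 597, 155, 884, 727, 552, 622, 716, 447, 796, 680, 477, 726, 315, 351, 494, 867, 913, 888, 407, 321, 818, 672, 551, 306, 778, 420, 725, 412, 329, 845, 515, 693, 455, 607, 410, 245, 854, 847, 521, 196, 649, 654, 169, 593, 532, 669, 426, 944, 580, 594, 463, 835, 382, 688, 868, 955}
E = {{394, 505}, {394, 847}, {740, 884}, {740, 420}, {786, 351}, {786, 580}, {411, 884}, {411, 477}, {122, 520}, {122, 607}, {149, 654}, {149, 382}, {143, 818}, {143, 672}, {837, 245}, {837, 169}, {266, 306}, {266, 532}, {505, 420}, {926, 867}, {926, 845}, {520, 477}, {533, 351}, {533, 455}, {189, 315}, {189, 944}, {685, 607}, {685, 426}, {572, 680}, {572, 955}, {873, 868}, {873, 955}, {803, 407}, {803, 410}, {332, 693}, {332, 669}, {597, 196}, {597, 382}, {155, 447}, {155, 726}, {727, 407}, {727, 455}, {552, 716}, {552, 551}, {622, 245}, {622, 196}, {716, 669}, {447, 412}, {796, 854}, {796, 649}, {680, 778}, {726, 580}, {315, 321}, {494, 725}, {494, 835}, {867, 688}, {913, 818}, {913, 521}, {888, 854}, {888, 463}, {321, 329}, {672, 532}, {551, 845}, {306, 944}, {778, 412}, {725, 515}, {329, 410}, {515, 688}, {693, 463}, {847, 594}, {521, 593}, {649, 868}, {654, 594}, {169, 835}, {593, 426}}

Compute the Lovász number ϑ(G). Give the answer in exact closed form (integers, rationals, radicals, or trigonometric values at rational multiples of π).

75*cos(pi/75)/(cos(pi/75) + 1)

Vertex 867 has 2 neighbors: 926, 688.
Vertex 149 has 2 neighbors: 654, 382.
deg(873) = 2; N(873) = {868, 955}.
N(533) = {351, 455}, |N(533)| = 2.
deg(v) = 2 for all v (|V|=75); this is C_{75}, the 75-cycle.
The 38 distinct eigenvalues: [2.0, 1.993, 1.972, 1.937, 1.889, 1.827, 1.753, 1.666, 1.567, 1.458, 1.338, 1.209, 1.072, 0.927, 0.775, 0.618, 0.457, 0.292, 0.126, -0.042, -0.209, -0.375, -0.538, -0.697, -0.852, -1.0, -1.141, -1.275, -1.399, -1.514, -1.618, -1.711, -1.791, -1.86, -1.915, -1.956, -1.984, -1.998].
−75·(-2*cos(pi/75)) / ((2)−(-2*cos(pi/75))) = 75*cos(pi/75)/(cos(pi/75) + 1) = ϑ(G).
ϑ(G) ≈ 37.48354585.
Sandwich: α(G)=37 ≤ ϑ(G)=75*cos(pi/75)/(cos(pi/75) + 1) ≤ χ(Ḡ)=38 (both strict).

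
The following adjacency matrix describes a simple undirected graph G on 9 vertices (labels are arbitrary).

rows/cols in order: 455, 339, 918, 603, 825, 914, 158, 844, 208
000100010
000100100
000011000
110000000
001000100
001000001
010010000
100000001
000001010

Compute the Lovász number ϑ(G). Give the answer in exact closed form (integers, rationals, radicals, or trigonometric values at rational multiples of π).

9*cos(pi/9)/(cos(pi/9) + 1)

Vertex 339 has 2 neighbors: 603, 158.
Vertex 158 has 2 neighbors: 339, 825.
Vertex 918 has 2 neighbors: 825, 914.
N(455) = {603, 844}, |N(455)| = 2.
9-vertex 2-regular graph: a single 9-cycle (edge-transitive).
spec(A) ≈ [2.0, 1.532, 0.347, -1.0, -1.879] (distinct, 3 d.p.).
−9·(-2*cos(pi/9)) / ((2)−(-2*cos(pi/9))) = 9*cos(pi/9)/(cos(pi/9) + 1) = ϑ(G).
Numerically 4.360090.
Check 4 ≤ 9*cos(pi/9)/(cos(pi/9) + 1) ≤ 5: both strict.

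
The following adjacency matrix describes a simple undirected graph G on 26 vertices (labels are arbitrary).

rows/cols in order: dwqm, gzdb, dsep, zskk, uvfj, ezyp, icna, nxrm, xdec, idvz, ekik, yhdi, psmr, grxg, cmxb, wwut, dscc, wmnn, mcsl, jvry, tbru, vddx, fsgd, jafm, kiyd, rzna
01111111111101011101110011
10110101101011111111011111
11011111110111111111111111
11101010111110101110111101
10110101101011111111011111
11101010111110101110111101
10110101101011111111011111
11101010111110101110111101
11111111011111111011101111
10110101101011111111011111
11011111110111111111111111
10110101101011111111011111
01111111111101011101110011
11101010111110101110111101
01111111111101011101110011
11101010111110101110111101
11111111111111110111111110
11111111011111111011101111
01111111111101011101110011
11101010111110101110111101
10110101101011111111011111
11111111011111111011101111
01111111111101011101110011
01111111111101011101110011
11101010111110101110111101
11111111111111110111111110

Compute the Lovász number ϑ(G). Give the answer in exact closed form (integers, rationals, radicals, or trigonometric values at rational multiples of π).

N(gzdb) = {dwqm, dsep, zskk, ezyp, nxrm, xdec, ekik, psmr, grxg, cmxb, wwut, dscc, wmnn, mcsl, jvry, vddx, fsgd, jafm, kiyd, rzna}, |N(gzdb)| = 20.
Vertex yhdi has 20 neighbors: dwqm, dsep, zskk, ezyp, nxrm, xdec, ekik, psmr, grxg, cmxb, wwut, dscc, wmnn, mcsl, jvry, vddx, fsgd, jafm, kiyd, rzna.
Vertex zskk has 19 neighbors: dwqm, gzdb, dsep, uvfj, icna, xdec, idvz, ekik, yhdi, psmr, cmxb, dscc, wmnn, mcsl, tbru, vddx, fsgd, jafm, rzna.
Vertex wmnn has 23 neighbors: dwqm, gzdb, dsep, zskk, uvfj, ezyp, icna, nxrm, idvz, ekik, yhdi, psmr, grxg, cmxb, wwut, dscc, mcsl, jvry, tbru, fsgd, jafm, kiyd, rzna.
Complete 6-partite, parts [7, 6, 6, 3, 2, 2]: perfect, ϑ = α = 7.
≈ 7.00000000 (to 8 d.p.).
Sandwich: α(G)=7 ≤ ϑ(G)=7 ≤ χ(Ḡ)=7 (collapsed).

7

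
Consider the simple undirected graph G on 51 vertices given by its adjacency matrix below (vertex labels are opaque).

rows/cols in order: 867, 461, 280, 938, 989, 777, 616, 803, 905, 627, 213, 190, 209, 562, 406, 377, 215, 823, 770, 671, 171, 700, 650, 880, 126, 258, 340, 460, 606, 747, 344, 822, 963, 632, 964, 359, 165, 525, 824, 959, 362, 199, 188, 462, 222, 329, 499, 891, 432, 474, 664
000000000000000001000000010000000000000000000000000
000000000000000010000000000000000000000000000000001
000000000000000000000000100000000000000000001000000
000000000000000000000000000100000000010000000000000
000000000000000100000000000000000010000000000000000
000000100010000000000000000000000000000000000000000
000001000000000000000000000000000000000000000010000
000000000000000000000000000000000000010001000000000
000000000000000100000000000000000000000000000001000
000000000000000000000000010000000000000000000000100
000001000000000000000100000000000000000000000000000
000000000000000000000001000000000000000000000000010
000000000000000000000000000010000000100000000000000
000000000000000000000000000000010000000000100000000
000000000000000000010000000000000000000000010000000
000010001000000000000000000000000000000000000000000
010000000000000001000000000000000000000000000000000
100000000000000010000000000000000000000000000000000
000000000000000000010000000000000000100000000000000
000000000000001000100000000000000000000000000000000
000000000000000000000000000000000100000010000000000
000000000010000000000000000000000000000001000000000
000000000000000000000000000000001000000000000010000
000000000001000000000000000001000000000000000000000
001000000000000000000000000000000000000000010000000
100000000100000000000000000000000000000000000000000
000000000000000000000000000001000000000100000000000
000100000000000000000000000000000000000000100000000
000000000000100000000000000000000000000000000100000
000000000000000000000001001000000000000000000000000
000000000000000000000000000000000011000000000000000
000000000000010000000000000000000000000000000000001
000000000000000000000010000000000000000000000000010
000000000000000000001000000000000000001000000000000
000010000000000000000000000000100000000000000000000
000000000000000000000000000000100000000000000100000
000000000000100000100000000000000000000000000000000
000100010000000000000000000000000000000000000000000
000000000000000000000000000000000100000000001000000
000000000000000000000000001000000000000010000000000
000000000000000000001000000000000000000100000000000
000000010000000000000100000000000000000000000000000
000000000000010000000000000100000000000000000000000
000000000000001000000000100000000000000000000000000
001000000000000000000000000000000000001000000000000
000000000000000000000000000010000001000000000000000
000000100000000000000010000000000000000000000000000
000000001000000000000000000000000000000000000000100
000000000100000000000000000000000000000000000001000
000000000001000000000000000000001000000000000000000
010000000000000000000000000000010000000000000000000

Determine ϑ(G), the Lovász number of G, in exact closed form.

51*cos(pi/51)/(cos(pi/51) + 1)

deg(989) = 2; N(989) = {377, 964}.
N(627) = {258, 432}, |N(627)| = 2.
deg(964) = 2; N(964) = {989, 344}.
N(340) = {747, 959}, |N(340)| = 2.
51-vertex 2-regular graph: the odd cycle C_{51}.
Distinct eigenvalues (to 3 d.p.): [2.0, 1.985, 1.94, 1.865, 1.762, 1.632, 1.478, 1.301, 1.105, 0.891, 0.665, 0.428, 0.185, -0.062, -0.307, -0.547, -0.78, -1.0, -1.205, -1.392, -1.558, -1.7, -1.817, -1.906, -1.966, -1.996].
ϑ = −N·λ_min/(λ_max−λ_min) = −51·(-2*cos(pi/51))/(2−(-2*cos(pi/51))) = 51*cos(pi/51)/(cos(pi/51) + 1).
Numerically 25.475794486.
Lovász sandwich 25 ≤ 51*cos(pi/51)/(cos(pi/51) + 1) ≤ 26: both strict.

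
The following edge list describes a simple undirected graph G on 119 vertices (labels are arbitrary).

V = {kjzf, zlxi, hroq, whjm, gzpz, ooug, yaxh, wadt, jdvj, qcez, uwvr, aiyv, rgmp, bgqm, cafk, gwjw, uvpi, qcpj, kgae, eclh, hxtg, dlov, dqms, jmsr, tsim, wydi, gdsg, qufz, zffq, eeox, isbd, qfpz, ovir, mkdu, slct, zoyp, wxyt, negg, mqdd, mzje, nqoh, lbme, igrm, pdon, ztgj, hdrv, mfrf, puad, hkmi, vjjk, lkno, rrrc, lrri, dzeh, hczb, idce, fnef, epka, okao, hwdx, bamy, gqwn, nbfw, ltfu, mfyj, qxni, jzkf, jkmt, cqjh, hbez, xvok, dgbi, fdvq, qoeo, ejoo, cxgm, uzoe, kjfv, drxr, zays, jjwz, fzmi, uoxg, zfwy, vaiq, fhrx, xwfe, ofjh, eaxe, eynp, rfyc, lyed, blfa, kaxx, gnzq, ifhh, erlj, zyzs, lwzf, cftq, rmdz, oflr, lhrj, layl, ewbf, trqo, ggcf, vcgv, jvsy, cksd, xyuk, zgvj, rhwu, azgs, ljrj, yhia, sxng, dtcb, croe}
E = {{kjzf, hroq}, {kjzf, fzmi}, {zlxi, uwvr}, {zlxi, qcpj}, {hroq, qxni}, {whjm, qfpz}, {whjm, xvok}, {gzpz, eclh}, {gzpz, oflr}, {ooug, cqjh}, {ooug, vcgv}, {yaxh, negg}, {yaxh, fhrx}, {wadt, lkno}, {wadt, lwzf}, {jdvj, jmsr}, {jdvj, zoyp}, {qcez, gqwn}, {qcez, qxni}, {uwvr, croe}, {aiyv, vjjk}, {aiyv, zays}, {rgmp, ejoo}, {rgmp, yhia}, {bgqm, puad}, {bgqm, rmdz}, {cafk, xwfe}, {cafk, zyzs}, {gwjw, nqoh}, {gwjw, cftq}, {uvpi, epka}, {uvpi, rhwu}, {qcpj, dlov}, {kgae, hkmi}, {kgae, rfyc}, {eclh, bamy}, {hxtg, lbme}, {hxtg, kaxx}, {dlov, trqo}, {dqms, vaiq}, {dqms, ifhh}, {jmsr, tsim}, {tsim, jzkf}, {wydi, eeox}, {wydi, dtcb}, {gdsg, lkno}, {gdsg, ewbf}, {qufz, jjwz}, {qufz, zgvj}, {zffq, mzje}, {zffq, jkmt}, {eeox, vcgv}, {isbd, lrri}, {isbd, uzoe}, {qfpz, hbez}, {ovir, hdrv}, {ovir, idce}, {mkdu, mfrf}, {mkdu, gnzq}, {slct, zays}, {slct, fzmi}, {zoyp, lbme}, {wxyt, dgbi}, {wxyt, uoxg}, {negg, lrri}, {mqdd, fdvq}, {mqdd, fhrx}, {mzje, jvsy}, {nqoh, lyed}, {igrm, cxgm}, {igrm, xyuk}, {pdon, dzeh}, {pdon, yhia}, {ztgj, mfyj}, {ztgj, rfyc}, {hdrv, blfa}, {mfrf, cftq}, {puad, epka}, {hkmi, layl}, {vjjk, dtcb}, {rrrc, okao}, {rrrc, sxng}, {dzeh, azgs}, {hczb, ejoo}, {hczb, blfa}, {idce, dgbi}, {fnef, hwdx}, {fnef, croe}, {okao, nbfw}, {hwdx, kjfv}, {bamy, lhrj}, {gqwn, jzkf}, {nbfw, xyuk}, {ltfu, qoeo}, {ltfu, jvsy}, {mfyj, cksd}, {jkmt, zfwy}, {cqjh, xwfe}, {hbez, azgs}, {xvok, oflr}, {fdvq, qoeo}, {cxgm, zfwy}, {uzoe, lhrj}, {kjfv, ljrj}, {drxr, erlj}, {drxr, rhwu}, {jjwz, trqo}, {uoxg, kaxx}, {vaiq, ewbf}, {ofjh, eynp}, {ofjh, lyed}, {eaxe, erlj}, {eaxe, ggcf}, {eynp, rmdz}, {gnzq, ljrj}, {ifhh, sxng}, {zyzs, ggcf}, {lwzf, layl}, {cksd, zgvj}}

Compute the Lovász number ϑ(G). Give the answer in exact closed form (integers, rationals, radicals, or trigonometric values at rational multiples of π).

119*cos(pi/119)/(cos(pi/119) + 1)

N(ofjh) = {eynp, lyed}, |N(ofjh)| = 2.
deg(cftq) = 2; N(cftq) = {gwjw, mfrf}.
Vertex uoxg has 2 neighbors: wxyt, kaxx.
Vertex rrrc has 2 neighbors: okao, sxng.
G on 119 vertices is 2-regular; the odd cycle C_{119}.
A has 60 distinct eigenvalues ≈ [2.0, 1.99721, 1.98886, 1.97496, 1.95556, 1.93071, 1.90047, 1.86494, 1.82422, 1.7784, 1.72763, 1.67205, 1.6118, 1.54707, 1.47802, 1.40485, 1.32776, 1.24698, 1.16272, 1.07522, 0.98472, 0.89148, 0.79575, 0.6978, 0.59791, 0.49636, 0.39342, 0.28938, 0.18454, 0.07918, -0.0264, -0.1319, -0.23704, -0.34152, -0.44504, -0.54733, -0.64808, -0.74704, -0.84391, -0.93843, -1.03033, -1.11936, -1.20527, -1.28782, -1.36678, -1.44194, -1.51307, -1.57999, -1.6425, -1.70043, -1.75363, -1.80194, -1.84522, -1.88337, -1.91626, -1.94381, -1.96595, -1.9826, -1.99373, -1.9993].
Lovász (edge-transitive): ϑ = −119·(-2*cos(pi/119))/((2)−(-2*cos(pi/119))) = 119*cos(pi/119)/(cos(pi/119) + 1).
ϑ(G) ≈ 59.489631564.
59 ≤ 119*cos(pi/119)/(cos(pi/119) + 1) ≤ 60: both strict.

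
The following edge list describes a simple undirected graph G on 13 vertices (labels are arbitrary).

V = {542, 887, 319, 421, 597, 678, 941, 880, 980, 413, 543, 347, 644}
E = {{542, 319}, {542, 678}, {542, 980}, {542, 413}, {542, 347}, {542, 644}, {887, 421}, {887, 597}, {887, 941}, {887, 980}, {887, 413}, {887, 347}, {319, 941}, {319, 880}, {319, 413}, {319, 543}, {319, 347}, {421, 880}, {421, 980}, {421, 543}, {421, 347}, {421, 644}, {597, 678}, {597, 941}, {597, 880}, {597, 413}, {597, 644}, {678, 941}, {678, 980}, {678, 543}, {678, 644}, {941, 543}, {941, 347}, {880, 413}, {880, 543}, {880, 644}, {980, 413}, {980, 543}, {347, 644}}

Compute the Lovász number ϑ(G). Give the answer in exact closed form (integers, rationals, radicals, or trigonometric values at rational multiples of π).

deg(887) = 6; N(887) = {421, 597, 941, 980, 413, 347}.
Vertex 980 has 6 neighbors: 542, 887, 421, 678, 413, 543.
N(347) = {542, 887, 319, 421, 941, 644}, |N(347)| = 6.
N(319) = {542, 941, 880, 413, 543, 347}, |N(319)| = 6.
6-regular, N=13; SR(13,6,2,3) — a Paley graph.
spec(A) ≈ [6.0, 1.303, -2.303] (distinct, 3 d.p.).
With N=13: ϑ(G) = 13·(-(-sqrt(13)/2 - 1/2))/(6−(-sqrt(13)/2 - 1/2)) = sqrt(13).
= 3.605551275… (decimal).

sqrt(13)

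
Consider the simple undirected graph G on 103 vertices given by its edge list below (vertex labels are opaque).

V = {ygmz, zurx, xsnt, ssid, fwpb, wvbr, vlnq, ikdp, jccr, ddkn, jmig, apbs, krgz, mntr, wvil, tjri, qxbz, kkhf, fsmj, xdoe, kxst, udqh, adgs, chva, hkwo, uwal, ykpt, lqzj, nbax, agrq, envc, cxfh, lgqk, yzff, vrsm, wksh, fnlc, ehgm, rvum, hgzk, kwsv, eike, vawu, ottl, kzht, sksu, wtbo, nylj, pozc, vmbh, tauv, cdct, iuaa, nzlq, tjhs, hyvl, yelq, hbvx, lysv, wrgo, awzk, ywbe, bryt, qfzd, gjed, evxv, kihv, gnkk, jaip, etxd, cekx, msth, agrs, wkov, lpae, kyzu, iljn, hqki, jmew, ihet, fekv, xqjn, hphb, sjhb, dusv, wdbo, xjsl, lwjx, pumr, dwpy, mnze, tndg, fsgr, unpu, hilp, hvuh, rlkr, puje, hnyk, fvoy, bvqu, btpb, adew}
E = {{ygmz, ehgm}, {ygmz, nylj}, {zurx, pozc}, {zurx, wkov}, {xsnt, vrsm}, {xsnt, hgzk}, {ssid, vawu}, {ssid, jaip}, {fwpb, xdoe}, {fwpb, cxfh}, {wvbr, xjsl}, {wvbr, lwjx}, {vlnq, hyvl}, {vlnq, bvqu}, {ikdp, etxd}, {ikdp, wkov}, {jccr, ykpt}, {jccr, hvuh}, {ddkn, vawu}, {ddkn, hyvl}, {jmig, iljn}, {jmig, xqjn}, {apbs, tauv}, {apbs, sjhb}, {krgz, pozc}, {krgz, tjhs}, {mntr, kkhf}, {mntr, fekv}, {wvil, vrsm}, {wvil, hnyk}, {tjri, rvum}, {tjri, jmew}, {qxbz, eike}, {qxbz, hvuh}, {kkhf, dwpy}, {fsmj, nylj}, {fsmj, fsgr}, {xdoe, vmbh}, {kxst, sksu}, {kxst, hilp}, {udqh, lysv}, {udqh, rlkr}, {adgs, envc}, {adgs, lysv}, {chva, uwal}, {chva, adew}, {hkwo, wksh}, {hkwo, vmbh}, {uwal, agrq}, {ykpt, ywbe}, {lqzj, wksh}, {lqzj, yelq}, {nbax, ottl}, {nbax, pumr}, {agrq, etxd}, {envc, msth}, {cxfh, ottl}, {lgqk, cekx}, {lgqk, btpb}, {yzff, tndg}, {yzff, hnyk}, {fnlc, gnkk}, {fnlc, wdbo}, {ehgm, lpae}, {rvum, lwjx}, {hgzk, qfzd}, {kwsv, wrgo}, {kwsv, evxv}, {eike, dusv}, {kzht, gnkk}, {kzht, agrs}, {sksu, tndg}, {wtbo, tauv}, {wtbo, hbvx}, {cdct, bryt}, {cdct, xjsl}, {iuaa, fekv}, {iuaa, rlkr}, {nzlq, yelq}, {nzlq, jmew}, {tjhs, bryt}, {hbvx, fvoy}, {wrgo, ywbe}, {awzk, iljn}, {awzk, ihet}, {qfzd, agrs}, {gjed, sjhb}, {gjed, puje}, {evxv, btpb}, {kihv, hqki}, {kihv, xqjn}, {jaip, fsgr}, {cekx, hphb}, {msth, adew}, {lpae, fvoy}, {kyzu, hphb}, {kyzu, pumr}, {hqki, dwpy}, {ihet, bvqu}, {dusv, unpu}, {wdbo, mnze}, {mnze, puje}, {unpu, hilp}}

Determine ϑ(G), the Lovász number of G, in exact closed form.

Vertex pozc has 2 neighbors: zurx, krgz.
Vertex gnkk has 2 neighbors: fnlc, kzht.
N(vlnq) = {hyvl, bvqu}, |N(vlnq)| = 2.
deg(qxbz) = 2; N(qxbz) = {eike, hvuh}.
deg(v) = 2 for all v (|V|=103); a single 103-cycle (edge-transitive).
The 52 distinct eigenvalues: [2.0, 1.9963, 1.9851, 1.9666, 1.9408, 1.9077, 1.8675, 1.8204, 1.7665, 1.7061, 1.6393, 1.5664, 1.4876, 1.4034, 1.3139, 1.2195, 1.1206, 1.0176, 0.9107, 0.8004, 0.6872, 0.5714, 0.4535, 0.3339, 0.2131, 0.0915, -0.0305, -0.1524, -0.2736, -0.3939, -0.5127, -0.6296, -0.7442, -0.856, -0.9646, -1.0696, -1.1706, -1.2673, -1.3593, -1.4462, -1.5277, -1.6036, -1.6735, -1.7371, -1.7943, -1.8448, -1.8885, -1.9251, -1.9546, -1.9768, -1.9916, -1.9991].
Lovász: ϑ = −103(-2*cos(pi/103))/(2+-(-1)*2*cos(pi/103)) = 103*cos(pi/103)/(cos(pi/103) + 1).
Numerically 51.488020467.
Sandwich: α(G)=51 ≤ ϑ(G)=103*cos(pi/103)/(cos(pi/103) + 1) ≤ χ(Ḡ)=52 (both strict).

103*cos(pi/103)/(cos(pi/103) + 1)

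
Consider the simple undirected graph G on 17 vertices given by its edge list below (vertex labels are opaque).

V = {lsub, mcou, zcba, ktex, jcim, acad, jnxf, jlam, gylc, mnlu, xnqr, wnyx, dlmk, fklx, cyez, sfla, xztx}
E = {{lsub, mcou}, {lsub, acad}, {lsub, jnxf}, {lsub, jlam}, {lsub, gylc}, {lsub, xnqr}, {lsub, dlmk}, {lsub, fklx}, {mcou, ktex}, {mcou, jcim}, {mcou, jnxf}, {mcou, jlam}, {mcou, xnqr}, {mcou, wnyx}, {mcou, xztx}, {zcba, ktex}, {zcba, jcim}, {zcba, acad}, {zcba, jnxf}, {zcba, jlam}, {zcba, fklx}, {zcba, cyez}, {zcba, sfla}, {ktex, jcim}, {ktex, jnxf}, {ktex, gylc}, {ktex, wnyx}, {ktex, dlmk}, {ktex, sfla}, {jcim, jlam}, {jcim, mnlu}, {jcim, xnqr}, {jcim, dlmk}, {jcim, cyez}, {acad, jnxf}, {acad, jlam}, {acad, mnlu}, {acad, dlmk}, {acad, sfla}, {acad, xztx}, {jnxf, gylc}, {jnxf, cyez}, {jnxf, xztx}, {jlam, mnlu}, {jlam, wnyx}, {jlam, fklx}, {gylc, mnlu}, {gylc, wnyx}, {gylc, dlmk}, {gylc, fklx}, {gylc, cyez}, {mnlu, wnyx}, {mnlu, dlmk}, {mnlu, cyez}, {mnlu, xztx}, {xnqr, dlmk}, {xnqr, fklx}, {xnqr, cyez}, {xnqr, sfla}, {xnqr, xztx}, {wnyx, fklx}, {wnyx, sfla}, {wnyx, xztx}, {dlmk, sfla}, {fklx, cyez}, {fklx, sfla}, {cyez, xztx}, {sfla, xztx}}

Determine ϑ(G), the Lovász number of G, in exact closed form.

N(gylc) = {lsub, ktex, jnxf, mnlu, wnyx, dlmk, fklx, cyez}, |N(gylc)| = 8.
Vertex ktex has 8 neighbors: mcou, zcba, jcim, jnxf, gylc, wnyx, dlmk, sfla.
N(lsub) = {mcou, acad, jnxf, jlam, gylc, xnqr, dlmk, fklx}, |N(lsub)| = 8.
deg(sfla) = 8; N(sfla) = {zcba, ktex, acad, xnqr, wnyx, dlmk, fklx, xztx}.
8-regular, N=17; strongly regular (17,8,3,4).
A has 3 distinct eigenvalues ≈ [8.0, 1.5616, -2.5616].
ϑ = −N·λ_min/(λ_max−λ_min) = −17·(-sqrt(17)/2 - 1/2)/(8−(-sqrt(17)/2 - 1/2)) = sqrt(17).
ϑ(G) ≈ 4.12311.

sqrt(17)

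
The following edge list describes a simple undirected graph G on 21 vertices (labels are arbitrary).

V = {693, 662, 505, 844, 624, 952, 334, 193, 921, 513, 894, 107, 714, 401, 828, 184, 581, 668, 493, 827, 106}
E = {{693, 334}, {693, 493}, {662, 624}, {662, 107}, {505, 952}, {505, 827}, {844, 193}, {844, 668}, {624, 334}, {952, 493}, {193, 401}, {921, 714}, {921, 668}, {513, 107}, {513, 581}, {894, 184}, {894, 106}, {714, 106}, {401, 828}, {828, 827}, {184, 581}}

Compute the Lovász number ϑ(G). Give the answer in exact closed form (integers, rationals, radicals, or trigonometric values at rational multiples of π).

21*cos(pi/21)/(cos(pi/21) + 1)

deg(827) = 2; N(827) = {505, 828}.
N(844) = {193, 668}, |N(844)| = 2.
N(693) = {334, 493}, |N(693)| = 2.
deg(581) = 2; N(581) = {513, 184}.
Every vertex has degree 2 (N=21); this is C_{21}, the 21-cycle.
Distinct eigenvalues (to 3 d.p.): [2.0, 1.911, 1.652, 1.247, 0.731, 0.149, -0.445, -1.0, -1.466, -1.802, -1.978].
ϑ = −N·λ_min/(λ_max−λ_min) = −21·(-2*cos(pi/21))/(2−(-2*cos(pi/21))) = 21*cos(pi/21)/(cos(pi/21) + 1).
≈ 10.441032529 (to 9 d.p.).
α=10, χ(Ḡ)=11; ϑ=21*cos(pi/21)/(cos(pi/21) + 1) lies between (both strict).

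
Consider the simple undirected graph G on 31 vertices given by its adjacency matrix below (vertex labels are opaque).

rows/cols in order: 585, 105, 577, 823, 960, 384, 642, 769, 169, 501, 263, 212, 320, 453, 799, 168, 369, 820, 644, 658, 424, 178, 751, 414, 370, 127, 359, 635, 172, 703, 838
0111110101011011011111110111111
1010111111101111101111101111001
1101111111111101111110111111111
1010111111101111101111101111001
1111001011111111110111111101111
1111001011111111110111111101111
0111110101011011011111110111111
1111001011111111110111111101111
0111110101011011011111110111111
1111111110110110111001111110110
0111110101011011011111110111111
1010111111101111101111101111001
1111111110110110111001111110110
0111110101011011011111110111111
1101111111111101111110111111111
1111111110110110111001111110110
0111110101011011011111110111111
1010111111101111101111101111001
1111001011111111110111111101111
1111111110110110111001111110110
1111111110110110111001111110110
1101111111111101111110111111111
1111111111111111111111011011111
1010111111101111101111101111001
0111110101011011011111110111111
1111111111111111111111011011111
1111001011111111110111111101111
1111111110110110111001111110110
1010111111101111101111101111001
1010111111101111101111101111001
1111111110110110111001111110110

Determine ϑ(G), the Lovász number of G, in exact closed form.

7

N(823) = {585, 577, 960, 384, 642, 769, 169, 501, 263, 320, 453, 799, 168, 369, 644, 658, 424, 178, 751, 370, 127, 359, 635, 838}, |N(823)| = 24.
Vertex 635 has 24 neighbors: 585, 105, 577, 823, 960, 384, 642, 769, 169, 263, 212, 453, 799, 369, 820, 644, 178, 751, 414, 370, 127, 359, 172, 703.
deg(169) = 24; N(169) = {105, 577, 823, 960, 384, 769, 501, 212, 320, 799, 168, 820, 644, 658, 424, 178, 751, 414, 127, 359, 635, 172, 703, 838}.
Vertex 178 has 28 neighbors: 585, 105, 823, 960, 384, 642, 769, 169, 501, 263, 212, 320, 453, 168, 369, 820, 644, 658, 424, 751, 414, 370, 127, 359, 635, 172, 703, 838.
G = K_{7,7,7,5,3,2}: α = 7 = χ(Ḡ), so ϑ = 7.
Numerically 7.00000000.
Lovász sandwich 7 ≤ 7 ≤ 7: collapsed.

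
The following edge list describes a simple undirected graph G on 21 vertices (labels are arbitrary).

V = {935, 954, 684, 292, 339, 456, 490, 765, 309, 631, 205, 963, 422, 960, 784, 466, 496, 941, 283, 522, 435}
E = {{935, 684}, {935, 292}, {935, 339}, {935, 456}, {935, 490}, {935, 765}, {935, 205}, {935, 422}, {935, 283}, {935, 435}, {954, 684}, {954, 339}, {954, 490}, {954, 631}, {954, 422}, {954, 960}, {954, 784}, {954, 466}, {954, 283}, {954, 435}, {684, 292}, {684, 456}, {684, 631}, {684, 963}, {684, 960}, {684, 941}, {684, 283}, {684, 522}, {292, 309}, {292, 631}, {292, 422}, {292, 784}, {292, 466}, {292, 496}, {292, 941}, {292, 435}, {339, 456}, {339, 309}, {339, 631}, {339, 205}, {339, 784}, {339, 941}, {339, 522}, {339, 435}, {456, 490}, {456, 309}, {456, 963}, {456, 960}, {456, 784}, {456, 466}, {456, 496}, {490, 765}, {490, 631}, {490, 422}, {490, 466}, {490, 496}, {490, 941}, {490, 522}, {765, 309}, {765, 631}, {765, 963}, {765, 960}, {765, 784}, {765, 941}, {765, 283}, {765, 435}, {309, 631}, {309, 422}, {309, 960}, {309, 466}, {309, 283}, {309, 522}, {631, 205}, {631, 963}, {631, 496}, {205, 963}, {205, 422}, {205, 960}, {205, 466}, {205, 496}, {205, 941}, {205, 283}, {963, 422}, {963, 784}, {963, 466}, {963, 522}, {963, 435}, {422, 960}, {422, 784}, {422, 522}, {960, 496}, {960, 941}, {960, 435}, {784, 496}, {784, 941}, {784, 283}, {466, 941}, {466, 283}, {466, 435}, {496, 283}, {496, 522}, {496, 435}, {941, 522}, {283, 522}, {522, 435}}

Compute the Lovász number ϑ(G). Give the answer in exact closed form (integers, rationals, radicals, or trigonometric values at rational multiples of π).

N(935) = {684, 292, 339, 456, 490, 765, 205, 422, 283, 435}, |N(935)| = 10.
deg(292) = 10; N(292) = {935, 684, 309, 631, 422, 784, 466, 496, 941, 435}.
Vertex 960 has 10 neighbors: 954, 684, 456, 765, 309, 205, 422, 496, 941, 435.
deg(205) = 10; N(205) = {935, 339, 631, 963, 422, 960, 466, 496, 941, 283}.
G on 21 vertices is 10-regular; Kneser-type, 2-subsets of [7].
A has 3 distinct eigenvalues ≈ [10.0, 1.0, -4.0].
ϑ = −N·λ_min/(λ_max−λ_min) = −21·(-4)/(10−(-4)) = 6.
= 6.000000… (decimal).

6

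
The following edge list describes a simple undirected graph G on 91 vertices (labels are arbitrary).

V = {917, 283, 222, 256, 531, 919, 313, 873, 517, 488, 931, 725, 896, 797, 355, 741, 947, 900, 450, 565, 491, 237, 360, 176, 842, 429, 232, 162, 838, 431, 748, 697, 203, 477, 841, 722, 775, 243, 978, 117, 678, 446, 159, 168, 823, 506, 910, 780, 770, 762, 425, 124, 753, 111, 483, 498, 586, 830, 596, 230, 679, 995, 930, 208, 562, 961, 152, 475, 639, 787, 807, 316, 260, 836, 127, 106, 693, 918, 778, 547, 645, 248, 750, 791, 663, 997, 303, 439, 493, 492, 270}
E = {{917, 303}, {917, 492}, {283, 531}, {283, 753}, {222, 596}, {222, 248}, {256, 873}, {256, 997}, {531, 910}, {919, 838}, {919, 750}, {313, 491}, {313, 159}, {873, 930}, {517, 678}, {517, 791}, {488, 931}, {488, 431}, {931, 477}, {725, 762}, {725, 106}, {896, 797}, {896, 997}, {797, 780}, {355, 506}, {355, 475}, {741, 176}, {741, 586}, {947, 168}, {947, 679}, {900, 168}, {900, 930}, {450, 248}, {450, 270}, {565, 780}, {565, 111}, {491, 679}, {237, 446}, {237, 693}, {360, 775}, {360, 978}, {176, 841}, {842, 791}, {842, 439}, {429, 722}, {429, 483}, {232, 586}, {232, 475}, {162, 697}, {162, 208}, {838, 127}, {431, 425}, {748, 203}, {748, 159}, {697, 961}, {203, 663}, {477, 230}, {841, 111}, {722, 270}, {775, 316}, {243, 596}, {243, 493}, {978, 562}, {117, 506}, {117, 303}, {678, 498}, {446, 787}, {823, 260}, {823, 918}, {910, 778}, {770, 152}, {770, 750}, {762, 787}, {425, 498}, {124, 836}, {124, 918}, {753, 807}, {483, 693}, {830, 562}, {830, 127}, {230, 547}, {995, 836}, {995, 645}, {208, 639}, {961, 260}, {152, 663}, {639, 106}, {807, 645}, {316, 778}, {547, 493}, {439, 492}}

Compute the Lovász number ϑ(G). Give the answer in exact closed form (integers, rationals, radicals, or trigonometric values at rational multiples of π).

91*cos(pi/91)/(cos(pi/91) + 1)

N(873) = {256, 930}, |N(873)| = 2.
Vertex 693 has 2 neighbors: 237, 483.
Vertex 111 has 2 neighbors: 565, 841.
Vertex 498 has 2 neighbors: 678, 425.
Every vertex has degree 2 (N=91); this is C_{91}, the 91-cycle.
spec(A) ≈ [2.0, 1.9952, 1.981, 1.9572, 1.9242, 1.882, 1.8308, 1.7709, 1.7026, 1.6261, 1.5419, 1.4504, 1.3519, 1.247, 1.1361, 1.0199, 0.8987, 0.7733, 0.6442, 0.5121, 0.3775, 0.2411, 0.1035, -0.0345, -0.1724, -0.3095, -0.445, -0.5785, -0.7092, -0.8365, -0.9599, -1.0786, -1.1923, -1.3002, -1.402, -1.497, -1.585, -1.6653, -1.7378, -1.8019, -1.8575, -1.9042, -1.9419, -1.9703, -1.9893, -1.9988] (distinct, 4 d.p.).
ϑ = −N·λ_min/(λ_max−λ_min) = −91·(-2*cos(pi/91))/(2−(-2*cos(pi/91))) = 91*cos(pi/91)/(cos(pi/91) + 1).
Numerically 45.486440.
Check 45 ≤ 91*cos(pi/91)/(cos(pi/91) + 1) ≤ 46: both strict.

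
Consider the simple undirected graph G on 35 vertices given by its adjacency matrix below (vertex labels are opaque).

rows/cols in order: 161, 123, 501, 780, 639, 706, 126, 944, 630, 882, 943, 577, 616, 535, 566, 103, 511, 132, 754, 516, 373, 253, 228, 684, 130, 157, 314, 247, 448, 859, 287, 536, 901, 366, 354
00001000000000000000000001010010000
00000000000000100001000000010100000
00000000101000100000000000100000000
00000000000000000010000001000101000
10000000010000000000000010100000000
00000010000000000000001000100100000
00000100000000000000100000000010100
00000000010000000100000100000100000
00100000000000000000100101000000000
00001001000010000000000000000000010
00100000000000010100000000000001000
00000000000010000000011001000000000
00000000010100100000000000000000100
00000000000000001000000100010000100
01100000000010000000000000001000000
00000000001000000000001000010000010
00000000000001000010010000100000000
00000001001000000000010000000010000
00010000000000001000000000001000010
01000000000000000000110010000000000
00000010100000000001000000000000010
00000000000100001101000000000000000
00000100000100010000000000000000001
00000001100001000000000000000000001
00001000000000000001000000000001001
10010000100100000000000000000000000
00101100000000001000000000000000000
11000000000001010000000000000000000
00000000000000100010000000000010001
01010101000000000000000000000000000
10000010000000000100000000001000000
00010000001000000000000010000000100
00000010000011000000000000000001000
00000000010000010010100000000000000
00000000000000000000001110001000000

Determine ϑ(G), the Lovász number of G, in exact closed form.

N(132) = {944, 943, 253, 287}, |N(132)| = 4.
deg(373) = 4; N(373) = {126, 630, 516, 366}.
deg(516) = 4; N(516) = {123, 373, 253, 130}.
N(511) = {535, 754, 253, 314}, |N(511)| = 4.
Regular of degree 4 on 35 vertices: this is K(7,3), the Kneser graph.
A has 4 distinct eigenvalues ≈ [4.0, 2.0, -1.0, -3.0].
ϑ = −N·λ_min/(λ_max−λ_min) = −35·(-3)/(4−(-3)) = 15.
Numerically 15.0000.

15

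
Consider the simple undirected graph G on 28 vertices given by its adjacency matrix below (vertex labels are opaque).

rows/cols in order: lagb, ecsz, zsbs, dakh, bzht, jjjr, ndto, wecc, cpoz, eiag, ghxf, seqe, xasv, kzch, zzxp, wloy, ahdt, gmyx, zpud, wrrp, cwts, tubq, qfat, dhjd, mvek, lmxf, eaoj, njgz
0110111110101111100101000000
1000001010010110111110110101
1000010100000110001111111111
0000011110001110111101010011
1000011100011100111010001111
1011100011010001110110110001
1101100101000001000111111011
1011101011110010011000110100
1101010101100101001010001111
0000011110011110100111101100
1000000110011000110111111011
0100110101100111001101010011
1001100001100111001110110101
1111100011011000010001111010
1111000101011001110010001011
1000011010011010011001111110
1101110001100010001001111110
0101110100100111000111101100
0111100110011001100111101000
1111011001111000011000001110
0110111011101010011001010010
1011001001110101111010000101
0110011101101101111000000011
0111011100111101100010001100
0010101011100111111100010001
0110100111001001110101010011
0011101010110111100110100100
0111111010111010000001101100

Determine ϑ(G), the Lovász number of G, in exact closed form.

deg(lmxf) = 15; N(lmxf) = {ecsz, zsbs, bzht, wecc, cpoz, eiag, xasv, wloy, ahdt, gmyx, wrrp, tubq, dhjd, eaoj, njgz}.
Vertex zsbs has 15 neighbors: lagb, jjjr, wecc, kzch, zzxp, zpud, wrrp, cwts, tubq, qfat, dhjd, mvek, lmxf, eaoj, njgz.
deg(jjjr) = 15; N(jjjr) = {lagb, zsbs, dakh, bzht, cpoz, eiag, seqe, wloy, ahdt, gmyx, wrrp, cwts, qfat, dhjd, njgz}.
Vertex wecc has 15 neighbors: lagb, zsbs, dakh, bzht, ndto, cpoz, eiag, ghxf, seqe, zzxp, gmyx, zpud, qfat, dhjd, lmxf.
15-regular, N=28; Kneser K(8,2) on C(8,2)=28 vertices.
Distinct eigenvalues (to 5 d.p.): [15.0, 1.0, -5.0].
Lovász: ϑ = −28(-5)/(15+-1*(-5)) = 7.
≈ 7.00000 (to 5 d.p.).

7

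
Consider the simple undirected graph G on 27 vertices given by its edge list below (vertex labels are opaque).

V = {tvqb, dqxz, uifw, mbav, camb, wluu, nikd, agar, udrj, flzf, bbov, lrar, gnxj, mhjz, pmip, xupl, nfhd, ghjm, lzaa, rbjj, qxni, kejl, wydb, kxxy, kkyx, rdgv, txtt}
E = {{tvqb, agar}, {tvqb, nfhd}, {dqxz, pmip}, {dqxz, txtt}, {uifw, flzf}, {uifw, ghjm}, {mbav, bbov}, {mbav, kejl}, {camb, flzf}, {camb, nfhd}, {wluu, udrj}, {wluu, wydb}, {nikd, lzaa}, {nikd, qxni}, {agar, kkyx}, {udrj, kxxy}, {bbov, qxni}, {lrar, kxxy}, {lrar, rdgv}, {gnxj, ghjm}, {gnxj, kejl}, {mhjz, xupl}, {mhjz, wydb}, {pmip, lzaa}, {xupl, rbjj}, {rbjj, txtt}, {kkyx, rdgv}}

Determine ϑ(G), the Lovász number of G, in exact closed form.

27*cos(pi/27)/(cos(pi/27) + 1)

deg(kxxy) = 2; N(kxxy) = {udrj, lrar}.
Vertex nfhd has 2 neighbors: tvqb, camb.
Vertex ghjm has 2 neighbors: uifw, gnxj.
Vertex lrar has 2 neighbors: kxxy, rdgv.
27-vertex 2-regular graph: the odd cycle C_{27}.
A has 14 distinct eigenvalues ≈ [2.0, 1.94609, 1.787265, 1.532089, 1.194317, 0.79216, 0.347296, -0.11629, -0.573606, -1.0, -1.372483, -1.670976, -1.879385, -1.986477].
λ_max=2, λ_min=-2*cos(pi/27); ϑ = −27·λ_min/(λ_max−λ_min) = 27*cos(pi/27)/(cos(pi/27) + 1).
≈ 13.45420409 (to 8 d.p.).
Check 13 ≤ 27*cos(pi/27)/(cos(pi/27) + 1) ≤ 14: both strict.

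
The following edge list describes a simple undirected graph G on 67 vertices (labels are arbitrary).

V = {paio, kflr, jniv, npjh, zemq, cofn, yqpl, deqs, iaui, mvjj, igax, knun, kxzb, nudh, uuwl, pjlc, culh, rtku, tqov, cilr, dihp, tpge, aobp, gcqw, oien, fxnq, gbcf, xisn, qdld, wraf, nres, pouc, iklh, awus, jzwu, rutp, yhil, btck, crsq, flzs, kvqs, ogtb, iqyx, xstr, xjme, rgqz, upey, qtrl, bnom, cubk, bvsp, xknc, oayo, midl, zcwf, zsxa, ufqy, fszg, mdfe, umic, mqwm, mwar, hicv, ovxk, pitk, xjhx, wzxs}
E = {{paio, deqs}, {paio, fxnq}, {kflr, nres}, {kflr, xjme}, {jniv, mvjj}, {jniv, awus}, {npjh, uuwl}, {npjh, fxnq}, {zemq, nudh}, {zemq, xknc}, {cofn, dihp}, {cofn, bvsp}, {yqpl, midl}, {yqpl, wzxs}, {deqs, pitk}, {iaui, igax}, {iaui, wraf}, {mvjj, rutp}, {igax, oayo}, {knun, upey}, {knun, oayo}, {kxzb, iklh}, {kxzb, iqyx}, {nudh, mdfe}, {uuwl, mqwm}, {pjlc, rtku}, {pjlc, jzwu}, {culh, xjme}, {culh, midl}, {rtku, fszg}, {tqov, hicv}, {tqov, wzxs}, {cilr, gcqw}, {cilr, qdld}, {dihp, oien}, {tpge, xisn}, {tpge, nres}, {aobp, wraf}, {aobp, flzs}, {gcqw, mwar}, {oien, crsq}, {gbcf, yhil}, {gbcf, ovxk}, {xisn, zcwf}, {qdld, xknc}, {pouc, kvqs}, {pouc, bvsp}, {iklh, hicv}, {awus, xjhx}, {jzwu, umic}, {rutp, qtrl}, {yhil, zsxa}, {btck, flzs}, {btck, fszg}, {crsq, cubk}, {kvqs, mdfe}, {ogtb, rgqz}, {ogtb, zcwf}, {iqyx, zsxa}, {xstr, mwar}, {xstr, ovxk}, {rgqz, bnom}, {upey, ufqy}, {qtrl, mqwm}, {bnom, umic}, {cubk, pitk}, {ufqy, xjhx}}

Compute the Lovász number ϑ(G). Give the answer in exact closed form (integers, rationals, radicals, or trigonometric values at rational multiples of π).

67*cos(pi/67)/(cos(pi/67) + 1)

N(cilr) = {gcqw, qdld}, |N(cilr)| = 2.
N(umic) = {jzwu, bnom}, |N(umic)| = 2.
deg(bnom) = 2; N(bnom) = {rgqz, umic}.
N(mdfe) = {nudh, kvqs}, |N(mdfe)| = 2.
deg(v) = 2 for all v (|V|=67); connected 2-regular on 67 ⇒ C_{67}.
A has 34 distinct eigenvalues ≈ [2.0, 1.991, 1.965, 1.921, 1.861, 1.784, 1.692, 1.584, 1.463, 1.329, 1.183, 1.027, 0.862, 0.689, 0.51, 0.327, 0.141, -0.047, -0.234, -0.419, -0.6, -0.776, -0.945, -1.106, -1.257, -1.398, -1.525, -1.64, -1.74, -1.825, -1.893, -1.945, -1.98, -1.998].
With N=67: ϑ(G) = 67·(-(-1)*2*cos(pi/67))/(2−(-2*cos(pi/67))) = 67*cos(pi/67)/(cos(pi/67) + 1).
≈ 33.481579809 (to 9 d.p.).
Check 33 ≤ 67*cos(pi/67)/(cos(pi/67) + 1) ≤ 34: both strict.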